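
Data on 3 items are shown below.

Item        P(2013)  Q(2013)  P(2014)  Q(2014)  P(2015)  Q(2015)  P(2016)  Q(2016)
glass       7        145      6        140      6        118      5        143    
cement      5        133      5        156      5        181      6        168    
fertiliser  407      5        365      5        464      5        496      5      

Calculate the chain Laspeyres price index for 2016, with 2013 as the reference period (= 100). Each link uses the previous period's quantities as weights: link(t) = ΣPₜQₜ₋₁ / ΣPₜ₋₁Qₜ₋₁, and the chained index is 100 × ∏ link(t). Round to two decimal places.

109.30

Link 2013→2014:
ΣP(2014)Q(2013) = 6×145 + 5×133 + 365×5 = 870 + 665 + 1825 = 3360
ΣP(2013)Q(2013) = 7×145 + 5×133 + 407×5 = 1015 + 665 + 2035 = 3715
link = 3360/3715 = 0.904441
Link 2014→2015:
ΣP(2015)Q(2014) = 6×140 + 5×156 + 464×5 = 840 + 780 + 2320 = 3940
ΣP(2014)Q(2014) = 6×140 + 5×156 + 365×5 = 840 + 780 + 1825 = 3445
link = 3940/3445 = 1.143687
Link 2015→2016:
ΣP(2016)Q(2015) = 5×118 + 6×181 + 496×5 = 590 + 1086 + 2480 = 4156
ΣP(2015)Q(2015) = 6×118 + 5×181 + 464×5 = 708 + 905 + 2320 = 3933
link = 4156/3933 = 1.056700
Chained index = 100 × 0.904441 × 1.143687 × 1.056700 = 109.3048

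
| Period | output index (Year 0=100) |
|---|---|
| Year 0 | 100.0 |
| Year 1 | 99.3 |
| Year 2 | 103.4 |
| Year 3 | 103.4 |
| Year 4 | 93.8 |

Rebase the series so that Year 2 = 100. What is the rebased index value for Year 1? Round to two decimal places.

Rebased(Year 1) = 99.3 / 103.4 × 100 = 96.0348

96.03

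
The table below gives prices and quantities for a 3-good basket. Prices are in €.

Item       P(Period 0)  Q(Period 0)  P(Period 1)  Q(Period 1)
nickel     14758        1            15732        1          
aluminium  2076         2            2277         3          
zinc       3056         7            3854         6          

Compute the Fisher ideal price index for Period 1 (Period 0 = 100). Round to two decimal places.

Laspeyres component (base-period weights):
ΣP(Period 1)Q(Period 0) = 15732×1 + 2277×2 + 3854×7 = 15732 + 4554 + 26978 = 47264
ΣP(Period 0)Q(Period 0) = 14758×1 + 2076×2 + 3056×7 = 14758 + 4152 + 21392 = 40302
L = 47264 / 40302 × 100 = 117.2746
Paasche component (current-period weights):
ΣP(Period 1)Q(Period 1) = 15732×1 + 2277×3 + 3854×6 = 15732 + 6831 + 23124 = 45687
ΣP(Period 0)Q(Period 1) = 14758×1 + 2076×3 + 3056×6 = 14758 + 6228 + 18336 = 39322
P = 45687 / 39322 × 100 = 116.1869
Fisher = √(L × P) = √(117.2746 × 116.1869) = 116.7295

116.73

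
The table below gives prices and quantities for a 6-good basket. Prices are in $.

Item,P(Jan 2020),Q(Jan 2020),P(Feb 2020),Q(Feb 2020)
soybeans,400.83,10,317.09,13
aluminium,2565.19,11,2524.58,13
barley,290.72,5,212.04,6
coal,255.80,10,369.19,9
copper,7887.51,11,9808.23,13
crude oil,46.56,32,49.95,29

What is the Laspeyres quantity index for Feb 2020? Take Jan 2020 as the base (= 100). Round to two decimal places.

Laspeyres quantity index uses base-period prices as weights.
ΣP(Jan 2020)·Q(Feb 2020) = 400.83×13 + 2565.19×13 + 290.72×6 + 255.80×9 + 7887.51×13 + 46.56×29 = 5210.79 + 33347.47 + 1744.32 + 2302.2 + 102537.63 + 1350.24 = 146492.65
ΣP(Jan 2020)·Q(Jan 2020) = 400.83×10 + 2565.19×11 + 290.72×5 + 255.80×10 + 7887.51×11 + 46.56×32 = 4008.3 + 28217.09 + 1453.6 + 2558 + 86762.61 + 1489.92 = 124489.52
Index = 146492.65 / 124489.52 × 100 = 117.6747

117.67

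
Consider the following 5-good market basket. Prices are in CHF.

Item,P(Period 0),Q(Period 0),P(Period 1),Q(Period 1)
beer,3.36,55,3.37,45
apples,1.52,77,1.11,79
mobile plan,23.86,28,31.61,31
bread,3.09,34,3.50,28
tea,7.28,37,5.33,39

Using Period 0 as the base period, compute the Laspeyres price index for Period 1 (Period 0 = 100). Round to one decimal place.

Laspeyres price index uses base-period quantities as weights.
ΣP(Period 1)·Q(Period 0) = 3.37×55 + 1.11×77 + 31.61×28 + 3.50×34 + 5.33×37 = 185.35 + 85.47 + 885.08 + 119 + 197.21 = 1472.11
ΣP(Period 0)·Q(Period 0) = 3.36×55 + 1.52×77 + 23.86×28 + 3.09×34 + 7.28×37 = 184.8 + 117.04 + 668.08 + 105.06 + 269.36 = 1344.34
Index = 1472.11 / 1344.34 × 100 = 109.5043

109.5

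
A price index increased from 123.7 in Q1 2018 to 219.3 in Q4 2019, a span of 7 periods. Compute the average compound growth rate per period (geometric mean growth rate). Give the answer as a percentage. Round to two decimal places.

8.52%

Growth factor = (219.3/123.7)^(1/7) = (1.772838)^(1/7) = 1.085236
Growth rate = 1.085236 − 1 = 0.085236 = 8.5236%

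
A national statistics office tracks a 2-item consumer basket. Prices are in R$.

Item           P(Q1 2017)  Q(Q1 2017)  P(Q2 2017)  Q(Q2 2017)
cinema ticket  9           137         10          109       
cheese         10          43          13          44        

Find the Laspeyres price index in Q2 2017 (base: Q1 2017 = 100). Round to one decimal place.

116.0

Laspeyres price index uses base-period quantities as weights.
ΣP(Q2 2017)·Q(Q1 2017) = 10×137 + 13×43 = 1370 + 559 = 1929
ΣP(Q1 2017)·Q(Q1 2017) = 9×137 + 10×43 = 1233 + 430 = 1663
Index = 1929 / 1663 × 100 = 115.9952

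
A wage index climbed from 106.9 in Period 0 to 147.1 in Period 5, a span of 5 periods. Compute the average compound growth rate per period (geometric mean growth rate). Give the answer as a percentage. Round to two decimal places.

Growth factor = (147.1/106.9)^(1/5) = (1.376052)^(1/5) = 1.065926
Growth rate = 1.065926 − 1 = 0.065926 = 6.5926%

6.59%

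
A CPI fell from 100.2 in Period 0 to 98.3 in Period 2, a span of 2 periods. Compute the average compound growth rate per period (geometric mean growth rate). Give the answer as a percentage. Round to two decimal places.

Growth factor = (98.3/100.2)^(1/2) = (0.981038)^(1/2) = 0.990474
Growth rate = 0.990474 − 1 = -0.009526 = -0.9526%

-0.95%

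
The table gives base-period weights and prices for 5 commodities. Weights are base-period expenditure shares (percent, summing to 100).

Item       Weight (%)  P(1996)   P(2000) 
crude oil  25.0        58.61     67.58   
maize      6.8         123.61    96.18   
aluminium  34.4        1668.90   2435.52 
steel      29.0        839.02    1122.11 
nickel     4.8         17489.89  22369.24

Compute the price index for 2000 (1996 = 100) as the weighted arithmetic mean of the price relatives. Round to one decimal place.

129.2

crude oil: 25.0 × (67.58/58.61) = 25.0 × 1.153046 = 28.8261
maize: 6.8 × (96.18/123.61) = 6.8 × 0.778092 = 5.2910
aluminium: 34.4 × (2435.52/1668.90) = 34.4 × 1.459356 = 50.2019
steel: 29.0 × (1122.11/839.02) = 29.0 × 1.337406 = 38.7848
nickel: 4.8 × (22369.24/17489.89) = 4.8 × 1.278981 = 6.1391
Index = Σ wᵢ·(p₁ᵢ/p₀ᵢ) = 28.8261 + 5.2910 + 50.2019 + 38.7848 + 6.1391 = 129.2429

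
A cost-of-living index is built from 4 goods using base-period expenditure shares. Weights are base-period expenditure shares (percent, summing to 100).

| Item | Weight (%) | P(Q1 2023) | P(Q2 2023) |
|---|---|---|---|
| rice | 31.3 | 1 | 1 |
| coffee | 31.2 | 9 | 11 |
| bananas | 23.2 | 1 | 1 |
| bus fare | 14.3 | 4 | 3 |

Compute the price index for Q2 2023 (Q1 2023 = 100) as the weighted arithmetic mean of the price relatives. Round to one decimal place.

103.4

rice: 31.3 × (1/1) = 31.3 × 1.000000 = 31.3000
coffee: 31.2 × (11/9) = 31.2 × 1.222222 = 38.1333
bananas: 23.2 × (1/1) = 23.2 × 1.000000 = 23.2000
bus fare: 14.3 × (3/4) = 14.3 × 0.750000 = 10.7250
Index = Σ wᵢ·(p₁ᵢ/p₀ᵢ) = 31.3000 + 38.1333 + 23.2000 + 10.7250 = 103.3583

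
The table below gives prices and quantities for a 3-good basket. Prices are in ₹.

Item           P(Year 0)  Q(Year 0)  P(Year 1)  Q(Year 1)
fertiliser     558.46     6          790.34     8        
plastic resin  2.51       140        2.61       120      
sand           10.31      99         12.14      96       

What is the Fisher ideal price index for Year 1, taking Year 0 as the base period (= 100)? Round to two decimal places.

Laspeyres component (base-period weights):
ΣP(Year 1)Q(Year 0) = 790.34×6 + 2.61×140 + 12.14×99 = 4742.04 + 365.4 + 1201.86 = 6309.3
ΣP(Year 0)Q(Year 0) = 558.46×6 + 2.51×140 + 10.31×99 = 3350.76 + 351.4 + 1020.69 = 4722.85
L = 6309.3 / 4722.85 × 100 = 133.5909
Paasche component (current-period weights):
ΣP(Year 1)Q(Year 1) = 790.34×8 + 2.61×120 + 12.14×96 = 6322.72 + 313.2 + 1165.44 = 7801.36
ΣP(Year 0)Q(Year 1) = 558.46×8 + 2.51×120 + 10.31×96 = 4467.68 + 301.2 + 989.76 = 5758.64
P = 7801.36 / 5758.64 × 100 = 135.4723
Fisher = √(L × P) = √(133.5909 × 135.4723) = 134.5283

134.53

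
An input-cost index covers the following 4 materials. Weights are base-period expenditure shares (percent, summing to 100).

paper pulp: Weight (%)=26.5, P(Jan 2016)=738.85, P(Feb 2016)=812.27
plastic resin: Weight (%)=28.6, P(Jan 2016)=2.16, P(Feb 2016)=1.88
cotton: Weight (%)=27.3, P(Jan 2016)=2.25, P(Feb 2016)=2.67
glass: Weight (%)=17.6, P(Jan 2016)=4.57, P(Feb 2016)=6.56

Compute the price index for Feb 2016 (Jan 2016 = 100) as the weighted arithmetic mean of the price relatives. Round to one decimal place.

111.7

paper pulp: 26.5 × (812.27/738.85) = 26.5 × 1.099371 = 29.1333
plastic resin: 28.6 × (1.88/2.16) = 28.6 × 0.870370 = 24.8926
cotton: 27.3 × (2.67/2.25) = 27.3 × 1.186667 = 32.3960
glass: 17.6 × (6.56/4.57) = 17.6 × 1.435449 = 25.2639
Index = Σ wᵢ·(p₁ᵢ/p₀ᵢ) = 29.1333 + 24.8926 + 32.3960 + 25.2639 = 111.6858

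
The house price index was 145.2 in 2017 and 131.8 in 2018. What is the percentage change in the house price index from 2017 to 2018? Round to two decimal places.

Change = (131.8 − 145.2) / 145.2 × 100
       = -13.4 / 145.2 × 100 = -9.2287%

-9.23%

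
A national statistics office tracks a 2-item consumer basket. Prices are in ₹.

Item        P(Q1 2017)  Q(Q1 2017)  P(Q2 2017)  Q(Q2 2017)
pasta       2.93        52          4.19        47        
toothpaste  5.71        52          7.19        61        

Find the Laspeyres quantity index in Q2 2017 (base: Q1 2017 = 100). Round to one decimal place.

108.2

Laspeyres quantity index uses base-period prices as weights.
ΣP(Q1 2017)·Q(Q2 2017) = 2.93×47 + 5.71×61 = 137.71 + 348.31 = 486.02
ΣP(Q1 2017)·Q(Q1 2017) = 2.93×52 + 5.71×52 = 152.36 + 296.92 = 449.28
Index = 486.02 / 449.28 × 100 = 108.1775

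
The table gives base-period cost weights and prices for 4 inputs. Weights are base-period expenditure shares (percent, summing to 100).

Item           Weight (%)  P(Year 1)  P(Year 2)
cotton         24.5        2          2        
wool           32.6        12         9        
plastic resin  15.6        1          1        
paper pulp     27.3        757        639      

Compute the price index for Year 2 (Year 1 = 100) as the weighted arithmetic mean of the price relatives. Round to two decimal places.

cotton: 24.5 × (2/2) = 24.5 × 1.000000 = 24.5000
wool: 32.6 × (9/12) = 32.6 × 0.750000 = 24.4500
plastic resin: 15.6 × (1/1) = 15.6 × 1.000000 = 15.6000
paper pulp: 27.3 × (639/757) = 27.3 × 0.844122 = 23.0445
Index = Σ wᵢ·(p₁ᵢ/p₀ᵢ) = 24.5000 + 24.4500 + 15.6000 + 23.0445 = 87.5945

87.59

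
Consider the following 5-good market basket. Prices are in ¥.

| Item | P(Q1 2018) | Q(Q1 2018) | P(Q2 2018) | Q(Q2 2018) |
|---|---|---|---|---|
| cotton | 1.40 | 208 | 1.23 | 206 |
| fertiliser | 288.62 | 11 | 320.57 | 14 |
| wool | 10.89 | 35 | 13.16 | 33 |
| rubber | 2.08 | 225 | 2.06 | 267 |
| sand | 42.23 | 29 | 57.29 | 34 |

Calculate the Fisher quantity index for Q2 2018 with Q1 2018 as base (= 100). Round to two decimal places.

Laspeyres component (base-period weights):
ΣP(Q1 2018)Q(Q2 2018) = 1.40×206 + 288.62×14 + 10.89×33 + 2.08×267 + 42.23×34 = 288.4 + 4040.68 + 359.37 + 555.36 + 1435.82 = 6679.63
ΣP(Q1 2018)Q(Q1 2018) = 1.40×208 + 288.62×11 + 10.89×35 + 2.08×225 + 42.23×29 = 291.2 + 3174.82 + 381.15 + 468 + 1224.67 = 5539.84
L = 6679.63 / 5539.84 × 100 = 120.5744
Paasche component (current-period weights):
ΣP(Q2 2018)Q(Q2 2018) = 1.23×206 + 320.57×14 + 13.16×33 + 2.06×267 + 57.29×34 = 253.38 + 4487.98 + 434.28 + 550.02 + 1947.86 = 7673.52
ΣP(Q2 2018)Q(Q1 2018) = 1.23×208 + 320.57×11 + 13.16×35 + 2.06×225 + 57.29×29 = 255.84 + 3526.27 + 460.6 + 463.5 + 1661.41 = 6367.62
P = 7673.52 / 6367.62 × 100 = 120.5084
Fisher = √(L × P) = √(120.5744 × 120.5084) = 120.5414

120.54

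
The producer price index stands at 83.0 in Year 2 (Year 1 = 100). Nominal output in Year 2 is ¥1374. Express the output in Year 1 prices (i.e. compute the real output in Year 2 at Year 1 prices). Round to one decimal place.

Real = Nominal ÷ (Index/100) = 1374 ÷ (83.0/100)
     = 1374 ÷ 0.830 = 1655.4217

1655.4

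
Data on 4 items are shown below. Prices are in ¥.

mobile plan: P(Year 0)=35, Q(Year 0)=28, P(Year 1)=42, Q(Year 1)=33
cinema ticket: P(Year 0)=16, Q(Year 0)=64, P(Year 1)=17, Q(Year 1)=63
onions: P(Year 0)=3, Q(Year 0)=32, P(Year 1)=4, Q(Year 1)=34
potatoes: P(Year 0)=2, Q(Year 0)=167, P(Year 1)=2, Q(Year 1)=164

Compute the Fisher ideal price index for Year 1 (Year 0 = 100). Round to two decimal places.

Laspeyres component (base-period weights):
ΣP(Year 1)Q(Year 0) = 42×28 + 17×64 + 4×32 + 2×167 = 1176 + 1088 + 128 + 334 = 2726
ΣP(Year 0)Q(Year 0) = 35×28 + 16×64 + 3×32 + 2×167 = 980 + 1024 + 96 + 334 = 2434
L = 2726 / 2434 × 100 = 111.9967
Paasche component (current-period weights):
ΣP(Year 1)Q(Year 1) = 42×33 + 17×63 + 4×34 + 2×164 = 1386 + 1071 + 136 + 328 = 2921
ΣP(Year 0)Q(Year 1) = 35×33 + 16×63 + 3×34 + 2×164 = 1155 + 1008 + 102 + 328 = 2593
P = 2921 / 2593 × 100 = 112.6494
Fisher = √(L × P) = √(111.9967 × 112.6494) = 112.3226

112.32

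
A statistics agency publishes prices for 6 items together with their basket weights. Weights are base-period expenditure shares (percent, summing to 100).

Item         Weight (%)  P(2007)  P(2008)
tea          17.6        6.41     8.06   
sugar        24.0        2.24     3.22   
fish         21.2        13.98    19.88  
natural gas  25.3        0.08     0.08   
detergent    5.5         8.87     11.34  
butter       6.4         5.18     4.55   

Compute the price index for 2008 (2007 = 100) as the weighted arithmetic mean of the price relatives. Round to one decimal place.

tea: 17.6 × (8.06/6.41) = 17.6 × 1.257410 = 22.1304
sugar: 24.0 × (3.22/2.24) = 24.0 × 1.437500 = 34.5000
fish: 21.2 × (19.88/13.98) = 21.2 × 1.422031 = 30.1471
natural gas: 25.3 × (0.08/0.08) = 25.3 × 1.000000 = 25.3000
detergent: 5.5 × (11.34/8.87) = 5.5 × 1.278467 = 7.0316
butter: 6.4 × (4.55/5.18) = 6.4 × 0.878378 = 5.6216
Index = Σ wᵢ·(p₁ᵢ/p₀ᵢ) = 22.1304 + 34.5000 + 30.1471 + 25.3000 + 7.0316 + 5.6216 = 124.7307

124.7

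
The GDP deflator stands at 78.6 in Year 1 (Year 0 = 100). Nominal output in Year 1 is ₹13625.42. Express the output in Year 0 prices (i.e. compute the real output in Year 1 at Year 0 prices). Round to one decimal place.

Real = Nominal ÷ (Index/100) = 13625.42 ÷ (78.6/100)
     = 13625.42 ÷ 0.786 = 17335.1399

17335.1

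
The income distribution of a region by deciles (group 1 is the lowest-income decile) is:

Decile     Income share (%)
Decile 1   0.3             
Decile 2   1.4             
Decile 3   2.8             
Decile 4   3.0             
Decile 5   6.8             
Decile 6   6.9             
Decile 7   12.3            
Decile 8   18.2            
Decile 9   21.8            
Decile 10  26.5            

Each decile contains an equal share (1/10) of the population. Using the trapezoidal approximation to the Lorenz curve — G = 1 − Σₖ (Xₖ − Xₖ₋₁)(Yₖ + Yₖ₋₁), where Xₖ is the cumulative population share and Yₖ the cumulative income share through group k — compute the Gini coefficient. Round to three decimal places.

0.484

Cumulative income shares Yₖ: 0.0030, 0.0170, 0.0450, 0.0750, 0.1430, 0.2120, 0.3350, 0.5170, 0.7350, 1.0000
Σ (Xₖ−Xₖ₋₁)(Yₖ+Yₖ₋₁) = (1/10)(0.0030+0.0000) + (1/10)(0.0170+0.0030) + (1/10)(0.0450+0.0170) + (1/10)(0.0750+0.0450) + (1/10)(0.1430+0.0750) + (1/10)(0.2120+0.1430) + (1/10)(0.3350+0.2120) + (1/10)(0.5170+0.3350) + (1/10)(0.7350+0.5170) + (1/10)(1.0000+0.7350)
  = 0.0003 + 0.0020 + 0.0062 + 0.0120 + 0.0218 + 0.0355 + 0.0547 + 0.0852 + 0.1252 + 0.1735 = 0.5164
G = 1 − 0.5164 = 0.4836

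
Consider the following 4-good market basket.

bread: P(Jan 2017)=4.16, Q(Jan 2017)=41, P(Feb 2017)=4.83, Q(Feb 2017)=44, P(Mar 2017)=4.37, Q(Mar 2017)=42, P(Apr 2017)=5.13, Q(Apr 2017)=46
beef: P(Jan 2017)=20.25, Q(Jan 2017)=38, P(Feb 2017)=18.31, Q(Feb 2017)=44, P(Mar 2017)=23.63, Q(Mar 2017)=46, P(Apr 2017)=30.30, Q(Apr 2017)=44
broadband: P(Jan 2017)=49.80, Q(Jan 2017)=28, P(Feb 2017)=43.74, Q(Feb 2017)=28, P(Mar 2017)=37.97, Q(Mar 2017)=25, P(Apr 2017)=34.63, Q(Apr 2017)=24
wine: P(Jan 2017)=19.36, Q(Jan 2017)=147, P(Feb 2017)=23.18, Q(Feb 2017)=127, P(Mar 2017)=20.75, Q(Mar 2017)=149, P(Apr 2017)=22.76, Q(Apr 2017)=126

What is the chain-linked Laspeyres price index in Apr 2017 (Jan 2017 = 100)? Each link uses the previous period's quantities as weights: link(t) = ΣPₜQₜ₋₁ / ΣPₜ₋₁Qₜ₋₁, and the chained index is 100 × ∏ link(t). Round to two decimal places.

Link Jan 2017→Feb 2017:
ΣP(Feb 2017)Q(Jan 2017) = 4.83×41 + 18.31×38 + 43.74×28 + 23.18×147 = 198.03 + 695.78 + 1224.72 + 3407.46 = 5525.99
ΣP(Jan 2017)Q(Jan 2017) = 4.16×41 + 20.25×38 + 49.80×28 + 19.36×147 = 170.56 + 769.5 + 1394.4 + 2845.92 = 5180.38
link = 5525.99/5180.38 = 1.066715
Link Feb 2017→Mar 2017:
ΣP(Mar 2017)Q(Feb 2017) = 4.37×44 + 23.63×44 + 37.97×28 + 20.75×127 = 192.28 + 1039.72 + 1063.16 + 2635.25 = 4930.41
ΣP(Feb 2017)Q(Feb 2017) = 4.83×44 + 18.31×44 + 43.74×28 + 23.18×127 = 212.52 + 805.64 + 1224.72 + 2943.86 = 5186.74
link = 4930.41/5186.74 = 0.950580
Link Mar 2017→Apr 2017:
ΣP(Apr 2017)Q(Mar 2017) = 5.13×42 + 30.30×46 + 34.63×25 + 22.76×149 = 215.46 + 1393.8 + 865.75 + 3391.24 = 5866.25
ΣP(Mar 2017)Q(Mar 2017) = 4.37×42 + 23.63×46 + 37.97×25 + 20.75×149 = 183.54 + 1086.98 + 949.25 + 3091.75 = 5311.52
link = 5866.25/5311.52 = 1.104439
Chained index = 100 × 1.066715 × 0.950580 × 1.104439 = 111.9899

111.99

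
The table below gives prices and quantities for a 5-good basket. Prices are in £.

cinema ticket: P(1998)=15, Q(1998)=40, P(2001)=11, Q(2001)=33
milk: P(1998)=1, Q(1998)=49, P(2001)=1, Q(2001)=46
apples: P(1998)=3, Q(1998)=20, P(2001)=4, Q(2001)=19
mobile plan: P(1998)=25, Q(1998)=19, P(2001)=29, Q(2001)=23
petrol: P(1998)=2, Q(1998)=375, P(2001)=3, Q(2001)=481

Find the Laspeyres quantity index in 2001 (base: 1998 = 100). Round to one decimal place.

110.4

Laspeyres quantity index uses base-period prices as weights.
ΣP(1998)·Q(2001) = 15×33 + 1×46 + 3×19 + 25×23 + 2×481 = 495 + 46 + 57 + 575 + 962 = 2135
ΣP(1998)·Q(1998) = 15×40 + 1×49 + 3×20 + 25×19 + 2×375 = 600 + 49 + 60 + 475 + 750 = 1934
Index = 2135 / 1934 × 100 = 110.3930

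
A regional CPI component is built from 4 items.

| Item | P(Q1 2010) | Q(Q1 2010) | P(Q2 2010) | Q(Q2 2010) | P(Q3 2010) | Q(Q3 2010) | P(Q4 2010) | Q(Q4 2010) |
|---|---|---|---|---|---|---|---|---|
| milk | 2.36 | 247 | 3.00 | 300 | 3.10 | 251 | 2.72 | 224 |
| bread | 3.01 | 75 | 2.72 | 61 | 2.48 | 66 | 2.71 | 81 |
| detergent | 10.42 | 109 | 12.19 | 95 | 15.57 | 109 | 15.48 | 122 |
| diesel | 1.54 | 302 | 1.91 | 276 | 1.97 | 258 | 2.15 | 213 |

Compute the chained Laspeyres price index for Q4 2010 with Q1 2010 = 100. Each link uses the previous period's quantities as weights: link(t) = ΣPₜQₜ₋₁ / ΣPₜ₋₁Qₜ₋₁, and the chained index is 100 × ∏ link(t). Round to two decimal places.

Link Q1 2010→Q2 2010:
ΣP(Q2 2010)Q(Q1 2010) = 3.00×247 + 2.72×75 + 12.19×109 + 1.91×302 = 741 + 204 + 1328.71 + 576.82 = 2850.53
ΣP(Q1 2010)Q(Q1 2010) = 2.36×247 + 3.01×75 + 10.42×109 + 1.54×302 = 582.92 + 225.75 + 1135.78 + 465.08 = 2409.53
link = 2850.53/2409.53 = 1.183023
Link Q2 2010→Q3 2010:
ΣP(Q3 2010)Q(Q2 2010) = 3.10×300 + 2.48×61 + 15.57×95 + 1.97×276 = 930 + 151.28 + 1479.15 + 543.72 = 3104.15
ΣP(Q2 2010)Q(Q2 2010) = 3.00×300 + 2.72×61 + 12.19×95 + 1.91×276 = 900 + 165.92 + 1158.05 + 527.16 = 2751.13
link = 3104.15/2751.13 = 1.128318
Link Q3 2010→Q4 2010:
ΣP(Q4 2010)Q(Q3 2010) = 2.72×251 + 2.71×66 + 15.48×109 + 2.15×258 = 682.72 + 178.86 + 1687.32 + 554.7 = 3103.6
ΣP(Q3 2010)Q(Q3 2010) = 3.10×251 + 2.48×66 + 15.57×109 + 1.97×258 = 778.1 + 163.68 + 1697.13 + 508.26 = 3147.17
link = 3103.6/3147.17 = 0.986156
Chained index = 100 × 1.183023 × 1.128318 × 0.986156 = 131.6347

131.63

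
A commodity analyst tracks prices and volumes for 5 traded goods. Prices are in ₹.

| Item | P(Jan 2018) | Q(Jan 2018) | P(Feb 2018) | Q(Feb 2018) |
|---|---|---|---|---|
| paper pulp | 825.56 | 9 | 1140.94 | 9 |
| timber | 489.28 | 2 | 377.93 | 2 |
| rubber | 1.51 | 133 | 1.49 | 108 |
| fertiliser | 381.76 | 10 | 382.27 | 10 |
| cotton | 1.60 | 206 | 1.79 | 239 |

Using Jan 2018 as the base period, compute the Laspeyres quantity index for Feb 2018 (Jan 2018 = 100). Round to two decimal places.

100.12

Laspeyres quantity index uses base-period prices as weights.
ΣP(Jan 2018)·Q(Feb 2018) = 825.56×9 + 489.28×2 + 1.51×108 + 381.76×10 + 1.60×239 = 7430.04 + 978.56 + 163.08 + 3817.6 + 382.4 = 12771.68
ΣP(Jan 2018)·Q(Jan 2018) = 825.56×9 + 489.28×2 + 1.51×133 + 381.76×10 + 1.60×206 = 7430.04 + 978.56 + 200.83 + 3817.6 + 329.6 = 12756.63
Index = 12771.68 / 12756.63 × 100 = 100.1180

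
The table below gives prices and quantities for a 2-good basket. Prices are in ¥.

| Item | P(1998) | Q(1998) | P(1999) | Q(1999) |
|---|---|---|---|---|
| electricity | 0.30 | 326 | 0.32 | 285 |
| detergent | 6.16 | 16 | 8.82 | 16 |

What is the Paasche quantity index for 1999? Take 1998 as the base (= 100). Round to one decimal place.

94.7

Paasche quantity index uses current-period prices as weights.
ΣP(1999)·Q(1999) = 0.32×285 + 8.82×16 = 91.2 + 141.12 = 232.32
ΣP(1999)·Q(1998) = 0.32×326 + 8.82×16 = 104.32 + 141.12 = 245.44
Index = 232.32 / 245.44 × 100 = 94.6545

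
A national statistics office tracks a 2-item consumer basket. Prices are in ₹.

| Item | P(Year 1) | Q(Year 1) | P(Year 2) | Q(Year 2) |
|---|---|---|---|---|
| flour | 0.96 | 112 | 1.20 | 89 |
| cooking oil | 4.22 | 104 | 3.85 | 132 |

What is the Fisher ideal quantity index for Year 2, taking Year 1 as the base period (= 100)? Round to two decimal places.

Laspeyres component (base-period weights):
ΣP(Year 1)Q(Year 2) = 0.96×89 + 4.22×132 = 85.44 + 557.04 = 642.48
ΣP(Year 1)Q(Year 1) = 0.96×112 + 4.22×104 = 107.52 + 438.88 = 546.4
L = 642.48 / 546.4 × 100 = 117.5842
Paasche component (current-period weights):
ΣP(Year 2)Q(Year 2) = 1.20×89 + 3.85×132 = 106.8 + 508.2 = 615
ΣP(Year 2)Q(Year 1) = 1.20×112 + 3.85×104 = 134.4 + 400.4 = 534.8
P = 615 / 534.8 × 100 = 114.9963
Fisher = √(L × P) = √(117.5842 × 114.9963) = 116.2830

116.28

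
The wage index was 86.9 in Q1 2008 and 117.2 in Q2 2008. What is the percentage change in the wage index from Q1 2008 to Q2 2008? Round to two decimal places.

34.87%

Change = (117.2 − 86.9) / 86.9 × 100
       = 30.3 / 86.9 × 100 = 34.8677%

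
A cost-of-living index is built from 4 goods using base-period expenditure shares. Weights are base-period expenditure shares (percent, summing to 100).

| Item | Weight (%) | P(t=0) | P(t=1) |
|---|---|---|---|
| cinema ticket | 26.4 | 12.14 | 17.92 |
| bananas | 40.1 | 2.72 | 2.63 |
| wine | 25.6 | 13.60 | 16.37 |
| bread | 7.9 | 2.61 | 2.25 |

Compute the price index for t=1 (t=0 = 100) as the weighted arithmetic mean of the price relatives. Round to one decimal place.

115.4

cinema ticket: 26.4 × (17.92/12.14) = 26.4 × 1.476112 = 38.9694
bananas: 40.1 × (2.63/2.72) = 40.1 × 0.966912 = 38.7732
wine: 25.6 × (16.37/13.60) = 25.6 × 1.203676 = 30.8141
bread: 7.9 × (2.25/2.61) = 7.9 × 0.862069 = 6.8103
Index = Σ wᵢ·(p₁ᵢ/p₀ᵢ) = 38.9694 + 38.7732 + 30.8141 + 6.8103 = 115.3670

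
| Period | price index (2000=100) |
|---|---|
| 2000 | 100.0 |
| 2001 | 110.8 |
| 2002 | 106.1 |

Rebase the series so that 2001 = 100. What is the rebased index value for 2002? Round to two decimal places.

95.76

Rebased(2002) = 106.1 / 110.8 × 100 = 95.7581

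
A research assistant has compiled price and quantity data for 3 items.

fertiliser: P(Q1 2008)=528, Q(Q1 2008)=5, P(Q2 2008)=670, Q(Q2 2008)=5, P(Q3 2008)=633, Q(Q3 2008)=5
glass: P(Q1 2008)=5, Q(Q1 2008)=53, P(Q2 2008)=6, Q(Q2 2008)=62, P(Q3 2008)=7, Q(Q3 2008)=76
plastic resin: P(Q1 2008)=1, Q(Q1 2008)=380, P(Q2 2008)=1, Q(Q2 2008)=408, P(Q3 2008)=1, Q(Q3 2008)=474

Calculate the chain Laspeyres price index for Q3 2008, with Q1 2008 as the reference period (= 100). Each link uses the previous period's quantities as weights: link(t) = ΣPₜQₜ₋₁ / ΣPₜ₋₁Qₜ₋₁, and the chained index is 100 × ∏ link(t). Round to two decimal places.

Link Q1 2008→Q2 2008:
ΣP(Q2 2008)Q(Q1 2008) = 670×5 + 6×53 + 1×380 = 3350 + 318 + 380 = 4048
ΣP(Q1 2008)Q(Q1 2008) = 528×5 + 5×53 + 1×380 = 2640 + 265 + 380 = 3285
link = 4048/3285 = 1.232268
Link Q2 2008→Q3 2008:
ΣP(Q3 2008)Q(Q2 2008) = 633×5 + 7×62 + 1×408 = 3165 + 434 + 408 = 4007
ΣP(Q2 2008)Q(Q2 2008) = 670×5 + 6×62 + 1×408 = 3350 + 372 + 408 = 4130
link = 4007/4130 = 0.970218
Chained index = 100 × 1.232268 × 0.970218 = 119.5568

119.56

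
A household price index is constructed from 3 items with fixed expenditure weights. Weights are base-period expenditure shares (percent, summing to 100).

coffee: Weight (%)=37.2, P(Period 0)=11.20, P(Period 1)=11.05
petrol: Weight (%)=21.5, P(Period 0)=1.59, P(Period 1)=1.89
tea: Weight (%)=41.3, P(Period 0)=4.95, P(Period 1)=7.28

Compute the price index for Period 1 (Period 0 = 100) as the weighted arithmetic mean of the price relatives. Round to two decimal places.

123.00

coffee: 37.2 × (11.05/11.20) = 37.2 × 0.986607 = 36.7018
petrol: 21.5 × (1.89/1.59) = 21.5 × 1.188679 = 25.5566
tea: 41.3 × (7.28/4.95) = 41.3 × 1.470707 = 60.7402
Index = Σ wᵢ·(p₁ᵢ/p₀ᵢ) = 36.7018 + 25.5566 + 60.7402 = 122.9986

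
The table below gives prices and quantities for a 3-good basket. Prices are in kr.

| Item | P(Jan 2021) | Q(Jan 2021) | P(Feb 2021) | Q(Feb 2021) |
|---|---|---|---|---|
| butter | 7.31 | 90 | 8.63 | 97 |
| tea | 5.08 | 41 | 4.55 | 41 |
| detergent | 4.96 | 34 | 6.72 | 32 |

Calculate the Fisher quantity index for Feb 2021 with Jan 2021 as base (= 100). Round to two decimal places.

Laspeyres component (base-period weights):
ΣP(Jan 2021)Q(Feb 2021) = 7.31×97 + 5.08×41 + 4.96×32 = 709.07 + 208.28 + 158.72 = 1076.07
ΣP(Jan 2021)Q(Jan 2021) = 7.31×90 + 5.08×41 + 4.96×34 = 657.9 + 208.28 + 168.64 = 1034.82
L = 1076.07 / 1034.82 × 100 = 103.9862
Paasche component (current-period weights):
ΣP(Feb 2021)Q(Feb 2021) = 8.63×97 + 4.55×41 + 6.72×32 = 837.11 + 186.55 + 215.04 = 1238.7
ΣP(Feb 2021)Q(Jan 2021) = 8.63×90 + 4.55×41 + 6.72×34 = 776.7 + 186.55 + 228.48 = 1191.73
P = 1238.7 / 1191.73 × 100 = 103.9413
Fisher = √(L × P) = √(103.9862 × 103.9413) = 103.9638

103.96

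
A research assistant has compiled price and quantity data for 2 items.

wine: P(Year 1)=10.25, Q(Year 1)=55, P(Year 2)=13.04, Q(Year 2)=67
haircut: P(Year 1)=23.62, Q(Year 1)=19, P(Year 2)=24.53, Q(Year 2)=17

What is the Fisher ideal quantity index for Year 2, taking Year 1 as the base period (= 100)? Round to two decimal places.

108.28

Laspeyres component (base-period weights):
ΣP(Year 1)Q(Year 2) = 10.25×67 + 23.62×17 = 686.75 + 401.54 = 1088.29
ΣP(Year 1)Q(Year 1) = 10.25×55 + 23.62×19 = 563.75 + 448.78 = 1012.53
L = 1088.29 / 1012.53 × 100 = 107.4822
Paasche component (current-period weights):
ΣP(Year 2)Q(Year 2) = 13.04×67 + 24.53×17 = 873.68 + 417.01 = 1290.69
ΣP(Year 2)Q(Year 1) = 13.04×55 + 24.53×19 = 717.2 + 466.07 = 1183.27
P = 1290.69 / 1183.27 × 100 = 109.0782
Fisher = √(L × P) = √(107.4822 × 109.0782) = 108.2773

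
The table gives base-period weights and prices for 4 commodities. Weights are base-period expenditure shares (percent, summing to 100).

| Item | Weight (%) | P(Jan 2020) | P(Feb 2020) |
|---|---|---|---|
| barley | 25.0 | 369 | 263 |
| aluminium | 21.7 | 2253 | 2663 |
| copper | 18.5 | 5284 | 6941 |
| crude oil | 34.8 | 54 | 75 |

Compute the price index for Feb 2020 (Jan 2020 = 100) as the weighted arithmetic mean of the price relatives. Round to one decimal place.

barley: 25.0 × (263/369) = 25.0 × 0.712737 = 17.8184
aluminium: 21.7 × (2663/2253) = 21.7 × 1.181980 = 25.6490
copper: 18.5 × (6941/5284) = 18.5 × 1.313588 = 24.3014
crude oil: 34.8 × (75/54) = 34.8 × 1.388889 = 48.3333
Index = Σ wᵢ·(p₁ᵢ/p₀ᵢ) = 17.8184 + 25.6490 + 24.3014 + 48.3333 = 116.1021

116.1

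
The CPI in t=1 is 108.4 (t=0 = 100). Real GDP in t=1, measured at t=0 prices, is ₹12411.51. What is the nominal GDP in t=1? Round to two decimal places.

13454.08

Nominal = Real × (Index/100) = 12411.51 × (108.4/100)
        = 12411.51 × 1.084 = 13454.0768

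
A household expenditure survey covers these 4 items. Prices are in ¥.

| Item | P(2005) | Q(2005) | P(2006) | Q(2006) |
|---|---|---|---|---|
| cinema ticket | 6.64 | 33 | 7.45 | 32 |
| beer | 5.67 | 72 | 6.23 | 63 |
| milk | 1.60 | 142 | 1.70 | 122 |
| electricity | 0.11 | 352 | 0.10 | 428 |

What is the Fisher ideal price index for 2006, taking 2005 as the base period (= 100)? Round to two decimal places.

108.61

Laspeyres component (base-period weights):
ΣP(2006)Q(2005) = 7.45×33 + 6.23×72 + 1.70×142 + 0.10×352 = 245.85 + 448.56 + 241.4 + 35.2 = 971.01
ΣP(2005)Q(2005) = 6.64×33 + 5.67×72 + 1.60×142 + 0.11×352 = 219.12 + 408.24 + 227.2 + 38.72 = 893.28
L = 971.01 / 893.28 × 100 = 108.7016
Paasche component (current-period weights):
ΣP(2006)Q(2006) = 7.45×32 + 6.23×63 + 1.70×122 + 0.10×428 = 238.4 + 392.49 + 207.4 + 42.8 = 881.09
ΣP(2005)Q(2006) = 6.64×32 + 5.67×63 + 1.60×122 + 0.11×428 = 212.48 + 357.21 + 195.2 + 47.08 = 811.97
P = 881.09 / 811.97 × 100 = 108.5126
Fisher = √(L × P) = √(108.7016 × 108.5126) = 108.6071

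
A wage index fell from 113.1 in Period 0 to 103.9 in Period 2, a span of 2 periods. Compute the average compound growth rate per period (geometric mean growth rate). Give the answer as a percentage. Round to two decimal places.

Growth factor = (103.9/113.1)^(1/2) = (0.918656)^(1/2) = 0.958465
Growth rate = 0.958465 − 1 = -0.041535 = -4.1535%

-4.15%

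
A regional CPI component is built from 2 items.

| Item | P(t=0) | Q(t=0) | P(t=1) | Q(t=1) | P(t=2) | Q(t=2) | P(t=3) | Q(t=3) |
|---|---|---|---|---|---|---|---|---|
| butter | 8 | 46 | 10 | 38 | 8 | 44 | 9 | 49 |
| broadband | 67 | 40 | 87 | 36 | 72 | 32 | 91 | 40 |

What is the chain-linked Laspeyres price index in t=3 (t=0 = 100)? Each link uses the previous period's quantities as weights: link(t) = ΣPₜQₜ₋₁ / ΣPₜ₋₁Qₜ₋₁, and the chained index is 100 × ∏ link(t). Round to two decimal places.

Link t=0→t=1:
ΣP(t=1)Q(t=0) = 10×46 + 87×40 = 460 + 3480 = 3940
ΣP(t=0)Q(t=0) = 8×46 + 67×40 = 368 + 2680 = 3048
link = 3940/3048 = 1.292651
Link t=1→t=2:
ΣP(t=2)Q(t=1) = 8×38 + 72×36 = 304 + 2592 = 2896
ΣP(t=1)Q(t=1) = 10×38 + 87×36 = 380 + 3132 = 3512
link = 2896/3512 = 0.824601
Link t=2→t=3:
ΣP(t=3)Q(t=2) = 9×44 + 91×32 = 396 + 2912 = 3308
ΣP(t=2)Q(t=2) = 8×44 + 72×32 = 352 + 2304 = 2656
link = 3308/2656 = 1.245482
Chained index = 100 × 1.292651 × 0.824601 × 1.245482 = 132.7586

132.76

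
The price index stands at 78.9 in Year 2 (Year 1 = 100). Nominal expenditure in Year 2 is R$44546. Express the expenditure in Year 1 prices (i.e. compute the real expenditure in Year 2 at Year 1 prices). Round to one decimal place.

Real = Nominal ÷ (Index/100) = 44546 ÷ (78.9/100)
     = 44546 ÷ 0.789 = 56458.8086

56458.8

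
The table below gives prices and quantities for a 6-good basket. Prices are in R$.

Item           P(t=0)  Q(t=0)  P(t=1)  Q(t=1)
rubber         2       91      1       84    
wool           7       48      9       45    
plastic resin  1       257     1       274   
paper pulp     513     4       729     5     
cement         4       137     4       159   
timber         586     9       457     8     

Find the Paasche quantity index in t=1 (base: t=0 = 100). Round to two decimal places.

Paasche quantity index uses current-period prices as weights.
ΣP(t=1)·Q(t=1) = 1×84 + 9×45 + 1×274 + 729×5 + 4×159 + 457×8 = 84 + 405 + 274 + 3645 + 636 + 3656 = 8700
ΣP(t=1)·Q(t=0) = 1×91 + 9×48 + 1×257 + 729×4 + 4×137 + 457×9 = 91 + 432 + 257 + 2916 + 548 + 4113 = 8357
Index = 8700 / 8357 × 100 = 104.1043

104.10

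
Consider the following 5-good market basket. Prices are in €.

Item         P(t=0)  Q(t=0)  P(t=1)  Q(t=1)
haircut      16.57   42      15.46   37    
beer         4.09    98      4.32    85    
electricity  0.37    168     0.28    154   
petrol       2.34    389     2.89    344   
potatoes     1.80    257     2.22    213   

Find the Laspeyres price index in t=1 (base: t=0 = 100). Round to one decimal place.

111.2

Laspeyres price index uses base-period quantities as weights.
ΣP(t=1)·Q(t=0) = 15.46×42 + 4.32×98 + 0.28×168 + 2.89×389 + 2.22×257 = 649.32 + 423.36 + 47.04 + 1124.21 + 570.54 = 2814.47
ΣP(t=0)·Q(t=0) = 16.57×42 + 4.09×98 + 0.37×168 + 2.34×389 + 1.80×257 = 695.94 + 400.82 + 62.16 + 910.26 + 462.6 = 2531.78
Index = 2814.47 / 2531.78 × 100 = 111.1657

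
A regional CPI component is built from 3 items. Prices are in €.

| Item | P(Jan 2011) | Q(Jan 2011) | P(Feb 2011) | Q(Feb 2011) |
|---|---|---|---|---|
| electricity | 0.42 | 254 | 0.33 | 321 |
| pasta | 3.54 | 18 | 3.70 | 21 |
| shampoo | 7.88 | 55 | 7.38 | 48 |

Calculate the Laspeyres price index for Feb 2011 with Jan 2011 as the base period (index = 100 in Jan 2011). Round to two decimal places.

92.14

Laspeyres price index uses base-period quantities as weights.
ΣP(Feb 2011)·Q(Jan 2011) = 0.33×254 + 3.70×18 + 7.38×55 = 83.82 + 66.6 + 405.9 = 556.32
ΣP(Jan 2011)·Q(Jan 2011) = 0.42×254 + 3.54×18 + 7.88×55 = 106.68 + 63.72 + 433.4 = 603.8
Index = 556.32 / 603.8 × 100 = 92.1365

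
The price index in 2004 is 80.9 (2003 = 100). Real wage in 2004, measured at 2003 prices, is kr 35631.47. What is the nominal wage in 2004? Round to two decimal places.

Nominal = Real × (Index/100) = 35631.47 × (80.9/100)
        = 35631.47 × 0.809 = 28825.8592

28825.86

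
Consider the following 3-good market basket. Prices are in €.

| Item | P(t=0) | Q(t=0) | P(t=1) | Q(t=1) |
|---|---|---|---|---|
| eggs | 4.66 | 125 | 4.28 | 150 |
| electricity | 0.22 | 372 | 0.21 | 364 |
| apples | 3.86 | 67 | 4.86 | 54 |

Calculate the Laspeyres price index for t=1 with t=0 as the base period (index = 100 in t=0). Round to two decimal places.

101.71

Laspeyres price index uses base-period quantities as weights.
ΣP(t=1)·Q(t=0) = 4.28×125 + 0.21×372 + 4.86×67 = 535 + 78.12 + 325.62 = 938.74
ΣP(t=0)·Q(t=0) = 4.66×125 + 0.22×372 + 3.86×67 = 582.5 + 81.84 + 258.62 = 922.96
Index = 938.74 / 922.96 × 100 = 101.7097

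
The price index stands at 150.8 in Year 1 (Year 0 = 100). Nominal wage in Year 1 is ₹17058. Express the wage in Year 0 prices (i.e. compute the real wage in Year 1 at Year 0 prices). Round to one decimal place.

11311.7

Real = Nominal ÷ (Index/100) = 17058 ÷ (150.8/100)
     = 17058 ÷ 1.508 = 11311.6711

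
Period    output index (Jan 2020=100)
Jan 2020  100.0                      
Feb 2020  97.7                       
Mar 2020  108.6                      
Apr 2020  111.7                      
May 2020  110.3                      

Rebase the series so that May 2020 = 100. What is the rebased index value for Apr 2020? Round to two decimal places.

101.27

Rebased(Apr 2020) = 111.7 / 110.3 × 100 = 101.2693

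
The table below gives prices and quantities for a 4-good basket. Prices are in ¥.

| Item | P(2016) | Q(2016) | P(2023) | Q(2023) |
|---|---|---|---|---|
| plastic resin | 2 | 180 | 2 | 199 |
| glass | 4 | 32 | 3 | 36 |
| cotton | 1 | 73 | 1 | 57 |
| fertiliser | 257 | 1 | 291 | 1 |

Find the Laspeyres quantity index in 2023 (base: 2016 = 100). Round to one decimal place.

104.6

Laspeyres quantity index uses base-period prices as weights.
ΣP(2016)·Q(2023) = 2×199 + 4×36 + 1×57 + 257×1 = 398 + 144 + 57 + 257 = 856
ΣP(2016)·Q(2016) = 2×180 + 4×32 + 1×73 + 257×1 = 360 + 128 + 73 + 257 = 818
Index = 856 / 818 × 100 = 104.6455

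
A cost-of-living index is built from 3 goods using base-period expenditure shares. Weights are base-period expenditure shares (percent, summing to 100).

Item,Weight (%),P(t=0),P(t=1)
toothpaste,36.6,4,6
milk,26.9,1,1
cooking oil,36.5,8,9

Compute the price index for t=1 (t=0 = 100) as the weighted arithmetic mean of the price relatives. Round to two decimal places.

toothpaste: 36.6 × (6/4) = 36.6 × 1.500000 = 54.9000
milk: 26.9 × (1/1) = 26.9 × 1.000000 = 26.9000
cooking oil: 36.5 × (9/8) = 36.5 × 1.125000 = 41.0625
Index = Σ wᵢ·(p₁ᵢ/p₀ᵢ) = 54.9000 + 26.9000 + 41.0625 = 122.8625

122.86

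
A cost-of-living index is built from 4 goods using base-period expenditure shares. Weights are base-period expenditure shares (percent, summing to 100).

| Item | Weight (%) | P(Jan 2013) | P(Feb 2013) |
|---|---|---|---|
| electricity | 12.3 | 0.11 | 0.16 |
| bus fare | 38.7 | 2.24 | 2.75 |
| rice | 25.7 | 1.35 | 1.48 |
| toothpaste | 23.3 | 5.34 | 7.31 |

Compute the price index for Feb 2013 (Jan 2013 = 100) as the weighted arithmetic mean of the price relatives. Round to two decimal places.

electricity: 12.3 × (0.16/0.11) = 12.3 × 1.454545 = 17.8909
bus fare: 38.7 × (2.75/2.24) = 38.7 × 1.227679 = 47.5112
rice: 25.7 × (1.48/1.35) = 25.7 × 1.096296 = 28.1748
toothpaste: 23.3 × (7.31/5.34) = 23.3 × 1.368914 = 31.8957
Index = Σ wᵢ·(p₁ᵢ/p₀ᵢ) = 17.8909 + 47.5112 + 28.1748 + 31.8957 = 125.4726

125.47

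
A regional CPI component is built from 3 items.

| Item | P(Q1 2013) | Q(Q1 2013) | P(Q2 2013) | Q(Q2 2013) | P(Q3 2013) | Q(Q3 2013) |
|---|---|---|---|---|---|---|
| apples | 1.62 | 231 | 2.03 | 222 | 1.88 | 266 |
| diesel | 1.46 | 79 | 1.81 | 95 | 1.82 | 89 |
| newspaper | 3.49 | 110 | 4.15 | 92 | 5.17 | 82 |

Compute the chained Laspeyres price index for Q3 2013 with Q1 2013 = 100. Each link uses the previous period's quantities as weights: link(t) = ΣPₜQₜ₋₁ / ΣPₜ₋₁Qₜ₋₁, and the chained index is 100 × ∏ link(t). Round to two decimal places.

129.81

Link Q1 2013→Q2 2013:
ΣP(Q2 2013)Q(Q1 2013) = 2.03×231 + 1.81×79 + 4.15×110 = 468.93 + 142.99 + 456.5 = 1068.42
ΣP(Q1 2013)Q(Q1 2013) = 1.62×231 + 1.46×79 + 3.49×110 = 374.22 + 115.34 + 383.9 = 873.46
link = 1068.42/873.46 = 1.223204
Link Q2 2013→Q3 2013:
ΣP(Q3 2013)Q(Q2 2013) = 1.88×222 + 1.82×95 + 5.17×92 = 417.36 + 172.9 + 475.64 = 1065.9
ΣP(Q2 2013)Q(Q2 2013) = 2.03×222 + 1.81×95 + 4.15×92 = 450.66 + 171.95 + 381.8 = 1004.41
link = 1065.9/1004.41 = 1.061220
Chained index = 100 × 1.223204 × 1.061220 = 129.8089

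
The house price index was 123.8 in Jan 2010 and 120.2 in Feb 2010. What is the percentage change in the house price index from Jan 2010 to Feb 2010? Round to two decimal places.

-2.91%

Change = (120.2 − 123.8) / 123.8 × 100
       = -3.6 / 123.8 × 100 = -2.9079%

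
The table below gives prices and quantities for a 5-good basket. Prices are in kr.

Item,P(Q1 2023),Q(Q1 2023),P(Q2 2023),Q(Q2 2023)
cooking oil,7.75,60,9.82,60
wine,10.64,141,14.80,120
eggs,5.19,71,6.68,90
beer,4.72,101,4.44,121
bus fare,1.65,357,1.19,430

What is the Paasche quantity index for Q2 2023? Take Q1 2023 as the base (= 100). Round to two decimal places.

99.80

Paasche quantity index uses current-period prices as weights.
ΣP(Q2 2023)·Q(Q2 2023) = 9.82×60 + 14.80×120 + 6.68×90 + 4.44×121 + 1.19×430 = 589.2 + 1776 + 601.2 + 537.24 + 511.7 = 4015.34
ΣP(Q2 2023)·Q(Q1 2023) = 9.82×60 + 14.80×141 + 6.68×71 + 4.44×101 + 1.19×357 = 589.2 + 2086.8 + 474.28 + 448.44 + 424.83 = 4023.55
Index = 4015.34 / 4023.55 × 100 = 99.7960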